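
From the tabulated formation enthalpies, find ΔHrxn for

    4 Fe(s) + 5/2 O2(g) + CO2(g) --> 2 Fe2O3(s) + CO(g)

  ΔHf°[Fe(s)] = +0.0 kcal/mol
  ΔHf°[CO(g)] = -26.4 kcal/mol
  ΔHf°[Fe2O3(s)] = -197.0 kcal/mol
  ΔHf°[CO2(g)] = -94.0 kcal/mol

ΔH°rxn = Σ nΔHf°(products) − Σ nΔHf°(reactants).
Products: 2·(-197.0) + 1·(-26.4) = -420.4
Reactants: 4·(+0.0) + 5/2·(+0.0) + 1·(-94.0) = -94.0
ΔHrxn = (-420.4) − (-94.0) = -326.4 kcal/mol

ΔHrxn = -326.4 kcal/mol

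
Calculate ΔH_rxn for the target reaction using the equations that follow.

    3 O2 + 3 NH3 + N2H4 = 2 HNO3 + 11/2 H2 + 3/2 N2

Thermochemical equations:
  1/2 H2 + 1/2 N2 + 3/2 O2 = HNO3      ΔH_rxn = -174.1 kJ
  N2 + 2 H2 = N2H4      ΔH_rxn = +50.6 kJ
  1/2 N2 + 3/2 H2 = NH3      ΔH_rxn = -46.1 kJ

ΔH_rxn = -260.5 kJ

equation 1 × 2 (×2 to match 2 HNO3 in the target): (2)·(-174.1) = -348.2 kJ
equation 2 reversed (N2H4 must end up as a reactant): -50.6 kJ
equation 3 reversed and × 3 (reverse to put NH3 on the reactant side; ×3 to match 3 NH3 in the target): (-3)·(-46.1) = +138.3 kJ
By Hess's law, ΔH_rxn = (-348.2) + (-50.6) + (+138.3) = -260.5 kJ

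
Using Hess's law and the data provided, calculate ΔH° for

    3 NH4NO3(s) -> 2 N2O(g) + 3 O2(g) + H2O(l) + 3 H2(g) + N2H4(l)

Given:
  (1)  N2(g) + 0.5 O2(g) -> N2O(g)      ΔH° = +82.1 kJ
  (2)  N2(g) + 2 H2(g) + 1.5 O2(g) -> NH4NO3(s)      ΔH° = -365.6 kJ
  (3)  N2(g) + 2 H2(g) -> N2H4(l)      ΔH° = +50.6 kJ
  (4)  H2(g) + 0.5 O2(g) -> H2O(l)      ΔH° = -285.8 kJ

ΔH° = 1025.8 kJ

(1) × 2 (scale by 2 for the 2 N2O(g)): (2)·(+82.1) = +164.2 kJ
(2) reversed and × 3 (NH4NO3(s) must end up as a reactant; ×3 to match 3 NH4NO3(s) in the target): (-3)·(-365.6) = +1096.8 kJ
(3) as written (N2H4(l) already on the product side): +50.6 kJ
(4) as written (H2O(l) already on the product side): -285.8 kJ
Since enthalpy is a state function, ΔH° = (2)·(+82.1) + (-3)·(-365.6) + (1)·(+50.6) + (1)·(-285.8) = 1025.8 kJ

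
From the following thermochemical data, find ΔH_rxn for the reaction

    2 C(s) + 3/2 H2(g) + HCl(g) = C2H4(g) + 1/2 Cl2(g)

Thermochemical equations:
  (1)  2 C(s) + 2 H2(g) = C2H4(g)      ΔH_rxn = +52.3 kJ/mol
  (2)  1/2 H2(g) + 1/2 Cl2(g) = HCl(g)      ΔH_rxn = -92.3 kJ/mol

(1) as written (C2H4(g) already on the product side): +52.3 kJ/mol
(2) reversed (reverse to put HCl(g) on the reactant side): +92.3 kJ/mol
By Hess's law, ΔH_rxn = (1)·(+52.3) + (-1)·(-92.3) = 144.6 kJ/mol

ΔH_rxn = 144.6 kJ/mol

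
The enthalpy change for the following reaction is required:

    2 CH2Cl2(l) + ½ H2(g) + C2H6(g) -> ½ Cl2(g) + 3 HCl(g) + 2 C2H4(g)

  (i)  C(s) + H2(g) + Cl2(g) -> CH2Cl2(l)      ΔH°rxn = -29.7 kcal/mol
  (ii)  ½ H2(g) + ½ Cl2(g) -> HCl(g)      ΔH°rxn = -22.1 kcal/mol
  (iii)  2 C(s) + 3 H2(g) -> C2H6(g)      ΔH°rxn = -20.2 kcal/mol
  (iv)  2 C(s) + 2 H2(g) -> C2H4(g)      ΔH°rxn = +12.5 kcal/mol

ΔH°rxn = 38.3 kcal/mol

(i) reversed and × 2: (-2)·(-29.7) = +59.4 kcal/mol
(ii) × 3: (3)·(-22.1) = -66.3 kcal/mol
(iii) reversed: +20.2 kcal/mol
(iv) × 2: (2)·(+12.5) = +25.0 kcal/mol
Summing the manipulated equations, ΔH°rxn = (+59.4) + (-66.3) + (+20.2) + (+25.0) = 38.3 kcal/mol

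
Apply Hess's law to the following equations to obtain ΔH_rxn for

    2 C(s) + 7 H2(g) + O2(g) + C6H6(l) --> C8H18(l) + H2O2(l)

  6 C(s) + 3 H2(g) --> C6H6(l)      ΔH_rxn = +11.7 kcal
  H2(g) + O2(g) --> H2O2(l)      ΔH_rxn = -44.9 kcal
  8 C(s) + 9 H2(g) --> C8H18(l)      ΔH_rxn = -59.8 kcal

equation 1 reversed (C6H6(l) must end up as a reactant): -11.7 kcal
equation 2 as written (H2O2(l) already on the product side): -44.9 kcal
equation 3 as written (C8H18(l) already on the product side): -59.8 kcal
ΔH_rxn = (-1)·(+11.7) + (1)·(-44.9) + (1)·(-59.8) = -116.4 kcal

ΔH_rxn = -116.4 kcal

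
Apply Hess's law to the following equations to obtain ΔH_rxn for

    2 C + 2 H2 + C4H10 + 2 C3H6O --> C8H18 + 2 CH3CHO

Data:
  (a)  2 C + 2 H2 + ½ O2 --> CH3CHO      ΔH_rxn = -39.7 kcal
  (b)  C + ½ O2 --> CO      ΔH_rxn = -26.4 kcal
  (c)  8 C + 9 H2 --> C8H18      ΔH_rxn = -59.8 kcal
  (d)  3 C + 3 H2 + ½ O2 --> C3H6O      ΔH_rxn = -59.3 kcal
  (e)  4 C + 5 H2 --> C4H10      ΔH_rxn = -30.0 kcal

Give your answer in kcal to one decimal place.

ΔH_rxn = 9.4 kcal

(a) × 2 (scale by 2 for the 2 CH3CHO): (2)·(-39.7) = -79.4 kcal
(b): not needed (CO appears nowhere else).
(c) as written (C8H18 already on the product side): -59.8 kcal
(d) reversed and × 2 (C3H6O must end up as a reactant; scale by 2 for the 2 C3H6O): (-2)·(-59.3) = +118.6 kcal
(e) reversed (C4H10 must end up as a reactant): +30.0 kcal
Combining the equations, ΔH_rxn = (2)·(-39.7) + (1)·(-59.8) + (-2)·(-59.3) + (-1)·(-30.0) = 9.4 kcal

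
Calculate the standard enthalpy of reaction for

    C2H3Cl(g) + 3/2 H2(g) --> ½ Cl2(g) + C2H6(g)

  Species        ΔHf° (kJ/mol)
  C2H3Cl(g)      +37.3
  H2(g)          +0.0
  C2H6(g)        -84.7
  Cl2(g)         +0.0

ΔH_rxn = -122.0 kJ/mol

Products: 1/2·(+0.0) + 1·(-84.7) = -84.7
Reactants: 1·(+37.3) + 3/2·(+0.0) = +37.3
ΔH_rxn = (-84.7) − (+37.3) = -122.0 kJ/mol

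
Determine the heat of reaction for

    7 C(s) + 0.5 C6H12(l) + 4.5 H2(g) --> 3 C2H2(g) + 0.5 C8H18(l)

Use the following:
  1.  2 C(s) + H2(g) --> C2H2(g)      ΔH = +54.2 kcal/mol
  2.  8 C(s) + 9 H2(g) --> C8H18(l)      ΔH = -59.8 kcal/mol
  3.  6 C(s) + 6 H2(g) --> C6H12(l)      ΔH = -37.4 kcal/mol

eq. 1 × 3 (scale by 3 for the 3 C2H2(g)): (3)·(+54.2) = +162.6 kcal/mol
eq. 2 × 1/2 (×1/2 to match 1/2 C8H18(l) in the target): (1/2)·(-59.8) = -29.9 kcal/mol
eq. 3 reversed and × 1/2 (C6H12(l) must end up as a reactant; ×1/2 to match 1/2 C6H12(l) in the target): (-1/2)·(-37.4) = +18.7 kcal/mol
By Hess's law, ΔH = (3)·(+54.2) + (1/2)·(-59.8) + (-1/2)·(-37.4) = 151.4 kcal/mol

ΔH = 151.4 kcal/mol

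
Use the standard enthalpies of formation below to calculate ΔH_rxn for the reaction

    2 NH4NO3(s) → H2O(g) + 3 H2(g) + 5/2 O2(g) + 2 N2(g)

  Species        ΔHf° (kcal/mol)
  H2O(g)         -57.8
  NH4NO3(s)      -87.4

ΔH°rxn = Σ nΔHf°(products) − Σ nΔHf°(reactants).
Products: 1·(-57.8) + 3·(+0.0) + 5/2·(+0.0) + 2·(+0.0) = -57.8
Reactants: 2·(-87.4) = -174.8
ΔH_rxn = (-57.8) − (-174.8) = 117.0 kcal/mol

ΔH_rxn = 117.0 kcal/mol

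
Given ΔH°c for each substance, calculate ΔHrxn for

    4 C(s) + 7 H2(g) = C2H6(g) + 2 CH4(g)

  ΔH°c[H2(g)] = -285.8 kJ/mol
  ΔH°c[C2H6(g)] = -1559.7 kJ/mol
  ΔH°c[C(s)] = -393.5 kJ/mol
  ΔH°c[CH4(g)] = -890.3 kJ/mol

With combustion enthalpies, reactants minus products:
= [4·(-393.5) + 7·(-285.8)] − [1·(-1559.7) + 2·(-890.3)]
= -234.3 kJ/mol

ΔHrxn = -234.3 kJ/mol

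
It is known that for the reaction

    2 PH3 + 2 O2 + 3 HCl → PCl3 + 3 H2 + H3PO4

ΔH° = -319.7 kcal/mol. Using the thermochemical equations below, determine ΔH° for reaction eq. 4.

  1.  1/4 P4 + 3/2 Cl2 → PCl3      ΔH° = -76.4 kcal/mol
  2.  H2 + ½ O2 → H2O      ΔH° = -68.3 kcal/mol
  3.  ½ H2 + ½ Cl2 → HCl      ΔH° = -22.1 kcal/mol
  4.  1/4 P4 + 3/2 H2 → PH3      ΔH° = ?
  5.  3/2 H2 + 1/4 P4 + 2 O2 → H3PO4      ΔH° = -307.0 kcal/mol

ΔH° = 1.3 kcal/mol

eq. 1 as written: -76.4 kcal/mol
eq. 2: not needed.
eq. 3 reversed and × 3: (-3)·(-22.1) = +66.3 kcal/mol
eq. 4 reversed and × 2: contributes −2·x
eq. 5 as written: -307.0 kcal/mol
-319.7 = (-76.4) + (+66.3) + (-307.0) − 2·x
x = (-319.7 − (-317.1)) / (-2) = 1.3 kcal/mol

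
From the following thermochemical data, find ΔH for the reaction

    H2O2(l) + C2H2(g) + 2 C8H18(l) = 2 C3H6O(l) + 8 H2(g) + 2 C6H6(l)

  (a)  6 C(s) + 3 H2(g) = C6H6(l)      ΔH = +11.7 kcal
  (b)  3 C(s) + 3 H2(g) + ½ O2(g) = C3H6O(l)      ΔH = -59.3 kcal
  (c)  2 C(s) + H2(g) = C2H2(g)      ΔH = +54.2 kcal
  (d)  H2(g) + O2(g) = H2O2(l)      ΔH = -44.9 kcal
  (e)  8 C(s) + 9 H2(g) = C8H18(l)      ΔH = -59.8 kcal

(a) × 2 (×2 to match 2 C6H6(l) in the target): (2)·(+11.7) = +23.4 kcal
(b) × 2 (scale by 2 for the 2 C3H6O(l)): (2)·(-59.3) = -118.6 kcal
(c) reversed (C2H2(g) must end up as a reactant): -54.2 kcal
(d) reversed (H2O2(l) must end up as a reactant): +44.9 kcal
(e) reversed and × 2 (C8H18(l) must end up as a reactant; scale by 2 for the 2 C8H18(l)): (-2)·(-59.8) = +119.6 kcal
ΔH = (2)·(+11.7) + (2)·(-59.3) + (-1)·(+54.2) + (-1)·(-44.9) + (-2)·(-59.8) = 15.1 kcal

ΔH = 15.1 kcal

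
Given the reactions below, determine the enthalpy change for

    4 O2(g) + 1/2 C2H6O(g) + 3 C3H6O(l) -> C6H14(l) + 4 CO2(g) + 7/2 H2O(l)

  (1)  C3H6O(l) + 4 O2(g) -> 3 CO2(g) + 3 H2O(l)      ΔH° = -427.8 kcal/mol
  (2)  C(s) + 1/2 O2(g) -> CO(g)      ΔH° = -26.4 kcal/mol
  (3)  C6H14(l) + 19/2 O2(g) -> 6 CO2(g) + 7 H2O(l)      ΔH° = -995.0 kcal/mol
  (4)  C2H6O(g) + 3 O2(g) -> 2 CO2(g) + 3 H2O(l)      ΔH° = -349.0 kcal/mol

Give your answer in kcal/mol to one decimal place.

ΔH° = -462.9 kcal/mol

(1) × 3: (3)·(-427.8) = -1283.4 kcal/mol
(2): not needed.
(3) reversed: +995.0 kcal/mol
(4) × 1/2: (1/2)·(-349.0) = -174.5 kcal/mol
Summing the manipulated equations, ΔH° = (-1283.4) + (+995.0) + (-174.5) = -462.9 kcal/mol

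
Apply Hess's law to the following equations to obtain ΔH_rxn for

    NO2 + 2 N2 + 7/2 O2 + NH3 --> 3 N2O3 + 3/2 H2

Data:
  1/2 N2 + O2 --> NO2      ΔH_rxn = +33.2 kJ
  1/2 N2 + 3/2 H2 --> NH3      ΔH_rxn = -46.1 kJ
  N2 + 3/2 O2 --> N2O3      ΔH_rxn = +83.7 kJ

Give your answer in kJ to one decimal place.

ΔH_rxn = 264.0 kJ

equation 1 reversed (reverse to put NO2 on the reactant side): -33.2 kJ
equation 2 reversed (NH3 must end up as a reactant): +46.1 kJ
equation 3 × 3 (×3 to match 3 N2O3 in the target): (3)·(+83.7) = +251.1 kJ
ΔH_rxn = (-1)·(+33.2) + (-1)·(-46.1) + (3)·(+83.7) = 264.0 kJ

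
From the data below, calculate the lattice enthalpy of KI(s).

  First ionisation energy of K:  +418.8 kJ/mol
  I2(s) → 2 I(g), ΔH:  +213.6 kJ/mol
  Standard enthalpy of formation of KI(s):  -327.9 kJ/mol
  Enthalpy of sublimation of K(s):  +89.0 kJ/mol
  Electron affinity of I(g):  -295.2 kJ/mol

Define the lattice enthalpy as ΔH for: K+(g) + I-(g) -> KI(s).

U = -647.3 kJ/mol

ΔHf° = 1·ΔHsub + 1·(ΣIE) + 1/2·D(I2) + 1·EA + U
-327.9 = 1·(+89.0) + 1·(+418.8) + 1/2·(+213.6) + 1·(-295.2) + U
U = -327.9 − (+319.4) = -647.3 kJ/mol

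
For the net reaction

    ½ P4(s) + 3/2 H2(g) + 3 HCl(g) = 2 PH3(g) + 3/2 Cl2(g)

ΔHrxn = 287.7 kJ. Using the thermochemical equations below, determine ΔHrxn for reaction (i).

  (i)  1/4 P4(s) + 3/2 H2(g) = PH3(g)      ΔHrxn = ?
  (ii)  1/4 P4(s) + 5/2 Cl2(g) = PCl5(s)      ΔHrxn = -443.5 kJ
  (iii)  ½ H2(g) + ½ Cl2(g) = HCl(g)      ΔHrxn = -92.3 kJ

(i) × 2 (scale by 2 for the 2 PH3(g)): contributes 2·x
(ii): not needed (PCl5(s) appears nowhere else).
(iii) reversed and × 3 (reverse to put HCl(g) on the reactant side; ×3 to match 3 HCl(g) in the target): (-3)·(-92.3) = +276.9 kJ
+287.7 = (+276.9) + 2·x
x = (+287.7 − (+276.9)) / (2) = 5.4 kJ

ΔHrxn = 5.4 kJ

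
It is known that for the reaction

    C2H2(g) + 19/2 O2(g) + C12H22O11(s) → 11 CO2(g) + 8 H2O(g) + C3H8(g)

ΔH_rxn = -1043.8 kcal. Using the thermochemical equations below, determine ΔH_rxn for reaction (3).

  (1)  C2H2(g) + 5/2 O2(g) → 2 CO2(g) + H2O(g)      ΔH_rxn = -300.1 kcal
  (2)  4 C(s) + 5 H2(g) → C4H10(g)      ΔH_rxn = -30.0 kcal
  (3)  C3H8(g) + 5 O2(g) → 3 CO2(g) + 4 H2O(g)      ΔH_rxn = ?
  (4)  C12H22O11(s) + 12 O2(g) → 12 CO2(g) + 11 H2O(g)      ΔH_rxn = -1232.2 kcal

ΔH_rxn = -488.5 kcal

(1) as written (C2H2(g) already on the reactant side): -300.1 kcal
(2): not needed (C(s) appears nowhere else).
(3) reversed (reverse to put C3H8(g) on the product side): contributes −x
(4) as written (C12H22O11(s) already on the reactant side): -1232.2 kcal
-1043.8 = (-300.1) + (-1232.2) − x
x = (-1043.8 − (-1532.3)) / (-1) = -488.5 kcal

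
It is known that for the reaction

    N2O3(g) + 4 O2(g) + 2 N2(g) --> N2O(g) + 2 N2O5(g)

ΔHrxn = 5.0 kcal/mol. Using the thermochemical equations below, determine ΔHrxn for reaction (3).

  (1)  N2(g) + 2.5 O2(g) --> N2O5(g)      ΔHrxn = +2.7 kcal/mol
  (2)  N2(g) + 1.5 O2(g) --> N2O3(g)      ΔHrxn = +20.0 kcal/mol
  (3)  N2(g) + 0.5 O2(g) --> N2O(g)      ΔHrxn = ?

ΔHrxn = 19.6 kcal/mol

(1) × 2 (scale by 2 for the 2 N2O5(g)): (2)·(+2.7) = +5.4 kcal/mol
(2) reversed (N2O3(g) must end up as a reactant): -20.0 kcal/mol
(3) as written (N2O(g) already on the product side): contributes x
+5.0 = (+5.4) + (-20.0) + x
x = (+5.0 − (-14.6)) / (1) = 19.6 kcal/mol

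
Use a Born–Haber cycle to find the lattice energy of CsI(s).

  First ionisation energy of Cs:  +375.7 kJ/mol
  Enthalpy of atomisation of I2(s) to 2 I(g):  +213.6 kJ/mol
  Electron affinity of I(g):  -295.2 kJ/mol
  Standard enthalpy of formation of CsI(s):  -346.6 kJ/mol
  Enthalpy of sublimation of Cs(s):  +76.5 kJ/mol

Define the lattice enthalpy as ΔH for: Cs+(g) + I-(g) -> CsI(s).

ΔHf° = 1·ΔHsub + 1·(ΣIE) + 1/2·D(I2) + 1·EA + U
-346.6 = 1·(+76.5) + 1·(+375.7) + 1/2·(+213.6) + 1·(-295.2) + U
U = -346.6 − (+263.8) = -610.4 kJ/mol

U = -610.4 kJ/mol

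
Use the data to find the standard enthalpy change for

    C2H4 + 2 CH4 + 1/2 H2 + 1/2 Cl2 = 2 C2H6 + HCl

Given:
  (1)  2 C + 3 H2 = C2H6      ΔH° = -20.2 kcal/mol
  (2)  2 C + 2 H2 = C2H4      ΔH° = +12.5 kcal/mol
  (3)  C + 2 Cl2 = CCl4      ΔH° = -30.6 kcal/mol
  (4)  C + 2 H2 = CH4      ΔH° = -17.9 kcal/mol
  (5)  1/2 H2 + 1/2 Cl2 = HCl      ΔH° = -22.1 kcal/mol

(1) × 2: (2)·(-20.2) = -40.4 kcal/mol
(2) reversed: -12.5 kcal/mol
(3): not needed.
(4) reversed and × 2: (-2)·(-17.9) = +35.8 kcal/mol
(5) as written: -22.1 kcal/mol
Combining the equations, ΔH° = (2)·(-20.2) + (-1)·(+12.5) + (-2)·(-17.9) + (1)·(-22.1) = -39.2 kcal/mol

ΔH° = -39.2 kcal/mol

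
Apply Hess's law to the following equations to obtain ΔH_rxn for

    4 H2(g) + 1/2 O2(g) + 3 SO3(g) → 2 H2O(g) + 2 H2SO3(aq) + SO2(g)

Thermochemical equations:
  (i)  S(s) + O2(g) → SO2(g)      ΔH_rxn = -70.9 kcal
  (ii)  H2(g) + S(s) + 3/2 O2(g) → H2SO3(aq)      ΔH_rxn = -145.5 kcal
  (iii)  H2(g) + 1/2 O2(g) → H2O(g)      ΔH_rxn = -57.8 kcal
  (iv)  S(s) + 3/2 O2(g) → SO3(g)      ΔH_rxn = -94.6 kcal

ΔH_rxn = -193.7 kcal

(i) as written (SO2(g) already on the product side): -70.9 kcal
(ii) × 2 (scale by 2 for the 2 H2SO3(aq)): (2)·(-145.5) = -291.0 kcal
(iii) × 2 (×2 to match 2 H2O(g) in the target): (2)·(-57.8) = -115.6 kcal
(iv) reversed and × 3 (SO3(g) must end up as a reactant; scale by 3 for the 3 SO3(g)): (-3)·(-94.6) = +283.8 kcal
By Hess's law, ΔH_rxn = (1)·(-70.9) + (2)·(-145.5) + (2)·(-57.8) + (-3)·(-94.6) = -193.7 kcal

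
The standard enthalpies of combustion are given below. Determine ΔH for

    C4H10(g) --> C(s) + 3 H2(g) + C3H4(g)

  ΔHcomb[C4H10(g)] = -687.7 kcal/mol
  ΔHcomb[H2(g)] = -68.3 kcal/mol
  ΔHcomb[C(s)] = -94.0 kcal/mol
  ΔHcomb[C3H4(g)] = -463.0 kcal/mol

ΔH = 74.2 kcal/mol

With combustion enthalpies, reactants minus products:
= [1·(-687.7)] − [1·(-94.0) + 3·(-68.3) + 1·(-463.0)]
= 74.2 kcal/mol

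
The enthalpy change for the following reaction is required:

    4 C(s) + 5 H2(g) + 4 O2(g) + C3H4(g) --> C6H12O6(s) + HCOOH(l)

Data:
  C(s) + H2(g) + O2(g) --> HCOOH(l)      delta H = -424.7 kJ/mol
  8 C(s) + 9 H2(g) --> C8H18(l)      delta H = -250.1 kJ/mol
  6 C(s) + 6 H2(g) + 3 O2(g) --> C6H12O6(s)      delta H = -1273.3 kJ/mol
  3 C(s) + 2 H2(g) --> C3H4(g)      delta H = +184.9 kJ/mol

equation 1 as written (HCOOH(l) already on the product side): -424.7 kJ/mol
equation 2: not needed (C8H18(l) appears nowhere else).
equation 3 as written (C6H12O6(s) already on the product side): -1273.3 kJ/mol
equation 4 reversed (reverse to put C3H4(g) on the reactant side): -184.9 kJ/mol
Since enthalpy is a state function, delta H = (1)·(-424.7) + (1)·(-1273.3) + (-1)·(+184.9) = -1882.9 kJ/mol

delta H = -1882.9 kJ/mol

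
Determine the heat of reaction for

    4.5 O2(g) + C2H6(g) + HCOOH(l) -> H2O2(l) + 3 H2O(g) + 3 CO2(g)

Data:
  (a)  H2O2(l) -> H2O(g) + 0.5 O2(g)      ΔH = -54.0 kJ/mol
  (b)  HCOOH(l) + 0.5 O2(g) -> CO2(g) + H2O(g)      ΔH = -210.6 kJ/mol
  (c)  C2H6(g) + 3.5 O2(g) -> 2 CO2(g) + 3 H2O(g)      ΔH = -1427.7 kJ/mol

(a) reversed: +54.0 kJ/mol
(b) as written: -210.6 kJ/mol
(c) as written: -1427.7 kJ/mol
ΔH = (+54.0) + (-210.6) + (-1427.7) = -1584.3 kJ/mol

ΔH = -1584.3 kJ/mol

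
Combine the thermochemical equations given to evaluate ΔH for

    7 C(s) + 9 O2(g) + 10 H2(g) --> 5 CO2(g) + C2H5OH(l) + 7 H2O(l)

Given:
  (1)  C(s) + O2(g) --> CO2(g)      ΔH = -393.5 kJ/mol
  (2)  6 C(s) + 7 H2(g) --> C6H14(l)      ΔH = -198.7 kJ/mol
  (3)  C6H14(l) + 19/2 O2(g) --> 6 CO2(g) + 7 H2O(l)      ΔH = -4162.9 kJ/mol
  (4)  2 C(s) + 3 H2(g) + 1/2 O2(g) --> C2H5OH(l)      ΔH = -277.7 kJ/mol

ΔH = -4245.8 kJ/mol

(1) reversed: +393.5 kJ/mol
(2) as written: -198.7 kJ/mol
(3) as written (H2O(l) already on the product side): -4162.9 kJ/mol
(4) as written (C2H5OH(l) already on the product side): -277.7 kJ/mol
ΔH = (-1)·(-393.5) + (1)·(-198.7) + (1)·(-4162.9) + (1)·(-277.7) = -4245.8 kJ/mol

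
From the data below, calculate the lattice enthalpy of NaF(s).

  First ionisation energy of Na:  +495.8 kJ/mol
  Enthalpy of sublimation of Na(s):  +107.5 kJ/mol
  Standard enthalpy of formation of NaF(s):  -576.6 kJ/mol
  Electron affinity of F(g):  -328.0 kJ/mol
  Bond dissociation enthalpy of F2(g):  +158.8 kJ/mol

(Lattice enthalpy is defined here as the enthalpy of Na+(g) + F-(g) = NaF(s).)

ΔHf° = 1·ΔHsub + 1·(ΣIE) + 1/2·D(F2) + 1·EA + U
-576.6 = 1·(+107.5) + 1·(+495.8) + 1/2·(+158.8) + 1·(-328.0) + U
U = -576.6 − (+354.7) = -931.3 kJ/mol

U = -931.3 kJ/mol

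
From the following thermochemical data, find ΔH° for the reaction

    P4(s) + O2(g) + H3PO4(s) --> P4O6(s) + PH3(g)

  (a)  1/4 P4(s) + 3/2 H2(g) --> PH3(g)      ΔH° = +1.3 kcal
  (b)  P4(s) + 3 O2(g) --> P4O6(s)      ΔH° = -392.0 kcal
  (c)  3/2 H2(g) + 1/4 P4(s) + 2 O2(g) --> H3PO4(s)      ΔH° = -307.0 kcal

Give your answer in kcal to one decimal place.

(a) as written (PH3(g) already on the product side): +1.3 kcal
(b) as written (P4O6(s) already on the product side): -392.0 kcal
(c) reversed (reverse to put H3PO4(s) on the reactant side): +307.0 kcal
Combining the equations, ΔH° = (+1.3) + (-392.0) + (+307.0) = -83.7 kcal

ΔH° = -83.7 kcal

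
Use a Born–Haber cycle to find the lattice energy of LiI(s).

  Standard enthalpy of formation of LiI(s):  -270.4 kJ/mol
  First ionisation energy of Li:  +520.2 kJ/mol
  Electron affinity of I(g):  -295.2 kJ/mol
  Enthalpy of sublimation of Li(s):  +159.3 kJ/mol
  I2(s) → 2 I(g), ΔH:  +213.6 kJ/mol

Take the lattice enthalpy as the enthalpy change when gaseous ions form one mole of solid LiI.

U = -761.5 kJ/mol

ΔHf° = 1·ΔHsub + 1·(ΣIE) + 1/2·D(I2) + 1·EA + U
-270.4 = 1·(+159.3) + 1·(+520.2) + 1/2·(+213.6) + 1·(-295.2) + U
U = -270.4 − (+491.1) = -761.5 kJ/mol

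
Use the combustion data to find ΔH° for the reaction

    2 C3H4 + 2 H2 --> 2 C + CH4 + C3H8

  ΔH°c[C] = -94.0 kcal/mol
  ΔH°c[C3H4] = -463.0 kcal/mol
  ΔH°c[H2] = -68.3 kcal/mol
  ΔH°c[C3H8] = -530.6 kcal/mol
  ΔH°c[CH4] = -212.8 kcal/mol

With combustion enthalpies, reactants minus products:
= [2·(-463.0) + 2·(-68.3)] − [2·(-94.0) + 1·(-212.8) + 1·(-530.6)]
= -131.2 kcal/mol

ΔH° = -131.2 kcal/mol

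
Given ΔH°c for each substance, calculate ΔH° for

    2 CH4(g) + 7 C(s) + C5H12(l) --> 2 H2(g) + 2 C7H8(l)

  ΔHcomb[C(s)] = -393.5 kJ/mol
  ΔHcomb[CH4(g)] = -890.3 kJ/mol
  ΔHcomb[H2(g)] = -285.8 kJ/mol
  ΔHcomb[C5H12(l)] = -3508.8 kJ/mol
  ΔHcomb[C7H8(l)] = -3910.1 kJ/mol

ΔH° = 347.9 kJ/mol

Using ΔH = Σ nΔHc°(reactants) − Σ nΔHc°(products):
= [2·(-890.3) + 7·(-393.5) + 1·(-3508.8)] − [2·(-285.8) + 2·(-3910.1)]
= 347.9 kJ/mol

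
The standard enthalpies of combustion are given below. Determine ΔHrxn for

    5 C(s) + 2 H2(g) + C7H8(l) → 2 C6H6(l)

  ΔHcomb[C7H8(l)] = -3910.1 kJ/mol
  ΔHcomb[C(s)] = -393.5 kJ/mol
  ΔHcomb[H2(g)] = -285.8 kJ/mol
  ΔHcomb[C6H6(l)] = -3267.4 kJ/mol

With combustion enthalpies, reactants minus products:
= [5·(-393.5) + 2·(-285.8) + 1·(-3910.1)] − [2·(-3267.4)]
= 85.6 kJ/mol

ΔHrxn = 85.6 kJ/mol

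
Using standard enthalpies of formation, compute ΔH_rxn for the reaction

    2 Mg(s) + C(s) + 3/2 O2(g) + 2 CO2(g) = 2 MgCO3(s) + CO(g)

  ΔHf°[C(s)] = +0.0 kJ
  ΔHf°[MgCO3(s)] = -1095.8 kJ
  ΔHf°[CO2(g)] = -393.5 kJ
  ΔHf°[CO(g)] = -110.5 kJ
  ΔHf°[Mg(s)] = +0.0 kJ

ΔH_rxn = -1515.1 kJ

Products: 2·(-1095.8) + 1·(-110.5) = -2302.1
Reactants: 2·(+0.0) + 1·(+0.0) + 3/2·(+0.0) + 2·(-393.5) = -787.0
ΔH_rxn = (-2302.1) − (-787.0) = -1515.1 kJ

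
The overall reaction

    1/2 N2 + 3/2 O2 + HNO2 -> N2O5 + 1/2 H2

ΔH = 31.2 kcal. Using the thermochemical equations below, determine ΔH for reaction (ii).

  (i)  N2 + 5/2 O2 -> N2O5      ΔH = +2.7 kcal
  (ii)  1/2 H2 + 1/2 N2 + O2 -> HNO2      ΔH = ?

(i) as written: +2.7 kcal
(ii) reversed: contributes −x
+31.2 = (+2.7) − x
x = (+31.2 − (+2.7)) / (-1) = -28.5 kcal

ΔH = -28.5 kcal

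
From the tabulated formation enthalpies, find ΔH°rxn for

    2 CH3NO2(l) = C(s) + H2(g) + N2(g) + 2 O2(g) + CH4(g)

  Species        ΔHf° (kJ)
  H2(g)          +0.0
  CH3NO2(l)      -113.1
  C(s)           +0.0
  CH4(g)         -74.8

ΔH°rxn = 151.4 kJ

Products: 1·(+0.0) + 1·(+0.0) + 1·(+0.0) + 2·(+0.0) + 1·(-74.8) = -74.8
Reactants: 2·(-113.1) = -226.2
ΔH°rxn = (-74.8) − (-226.2) = 151.4 kJ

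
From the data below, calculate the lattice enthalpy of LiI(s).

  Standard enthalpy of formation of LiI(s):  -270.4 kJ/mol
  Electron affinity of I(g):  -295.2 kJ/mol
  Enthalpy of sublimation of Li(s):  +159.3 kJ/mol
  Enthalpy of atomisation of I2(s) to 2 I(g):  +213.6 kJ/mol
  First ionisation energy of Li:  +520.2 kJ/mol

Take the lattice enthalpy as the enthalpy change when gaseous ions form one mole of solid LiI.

U = -761.5 kJ/mol

ΔHf° = 1·ΔHsub + 1·(ΣIE) + 1/2·D(I2) + 1·EA + U
-270.4 = 1·(+159.3) + 1·(+520.2) + 1/2·(+213.6) + 1·(-295.2) + U
U = -270.4 − (+491.1) = -761.5 kJ/mol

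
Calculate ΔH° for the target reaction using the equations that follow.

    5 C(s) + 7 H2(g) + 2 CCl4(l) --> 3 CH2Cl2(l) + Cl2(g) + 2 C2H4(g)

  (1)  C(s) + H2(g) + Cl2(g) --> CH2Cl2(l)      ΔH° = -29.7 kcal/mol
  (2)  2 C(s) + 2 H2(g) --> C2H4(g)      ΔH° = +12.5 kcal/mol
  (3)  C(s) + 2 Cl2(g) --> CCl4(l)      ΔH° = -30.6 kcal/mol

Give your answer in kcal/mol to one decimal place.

ΔH° = -2.9 kcal/mol

(1) × 3: (3)·(-29.7) = -89.1 kcal/mol
(2) × 2: (2)·(+12.5) = +25.0 kcal/mol
(3) reversed and × 2: (-2)·(-30.6) = +61.2 kcal/mol
By Hess's law, ΔH° = (3)·(-29.7) + (2)·(+12.5) + (-2)·(-30.6) = -2.9 kcal/mol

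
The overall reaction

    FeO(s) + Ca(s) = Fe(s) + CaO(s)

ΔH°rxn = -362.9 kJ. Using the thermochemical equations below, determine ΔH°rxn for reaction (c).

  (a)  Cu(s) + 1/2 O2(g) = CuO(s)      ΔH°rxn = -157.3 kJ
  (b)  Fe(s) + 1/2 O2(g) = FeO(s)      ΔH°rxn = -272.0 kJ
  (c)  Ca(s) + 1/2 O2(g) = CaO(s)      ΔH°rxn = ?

ΔH°rxn = -634.9 kJ

(a): not needed (Cu(s) appears nowhere else).
(b) reversed (FeO(s) must end up as a reactant): +272.0 kJ
(c) as written (CaO(s) already on the product side): contributes x
-362.9 = (+272.0) + x
x = (-362.9 − (+272.0)) / (1) = -634.9 kJ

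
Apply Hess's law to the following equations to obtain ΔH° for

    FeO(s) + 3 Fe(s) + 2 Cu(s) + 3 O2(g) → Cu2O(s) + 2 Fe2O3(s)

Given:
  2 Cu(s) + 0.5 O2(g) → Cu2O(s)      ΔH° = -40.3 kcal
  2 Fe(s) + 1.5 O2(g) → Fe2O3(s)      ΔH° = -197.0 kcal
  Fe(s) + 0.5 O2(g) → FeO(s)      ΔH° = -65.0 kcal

equation 1 as written: -40.3 kcal
equation 2 × 2: (2)·(-197.0) = -394.0 kcal
equation 3 reversed: +65.0 kcal
Combining the equations, ΔH° = (-40.3) + (-394.0) + (+65.0) = -369.3 kcal

ΔH° = -369.3 kcal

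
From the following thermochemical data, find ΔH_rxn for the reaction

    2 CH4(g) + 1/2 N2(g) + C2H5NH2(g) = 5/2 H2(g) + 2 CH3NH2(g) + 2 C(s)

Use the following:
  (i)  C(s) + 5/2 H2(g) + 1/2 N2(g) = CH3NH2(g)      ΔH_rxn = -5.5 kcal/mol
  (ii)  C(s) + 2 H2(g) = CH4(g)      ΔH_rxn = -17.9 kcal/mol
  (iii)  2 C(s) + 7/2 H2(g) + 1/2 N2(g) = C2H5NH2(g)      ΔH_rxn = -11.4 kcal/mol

ΔH_rxn = 36.2 kcal/mol

(i) × 2: (2)·(-5.5) = -11.0 kcal/mol
(ii) reversed and × 2: (-2)·(-17.9) = +35.8 kcal/mol
(iii) reversed: +11.4 kcal/mol
ΔH_rxn = (-11.0) + (+35.8) + (+11.4) = 36.2 kcal/mol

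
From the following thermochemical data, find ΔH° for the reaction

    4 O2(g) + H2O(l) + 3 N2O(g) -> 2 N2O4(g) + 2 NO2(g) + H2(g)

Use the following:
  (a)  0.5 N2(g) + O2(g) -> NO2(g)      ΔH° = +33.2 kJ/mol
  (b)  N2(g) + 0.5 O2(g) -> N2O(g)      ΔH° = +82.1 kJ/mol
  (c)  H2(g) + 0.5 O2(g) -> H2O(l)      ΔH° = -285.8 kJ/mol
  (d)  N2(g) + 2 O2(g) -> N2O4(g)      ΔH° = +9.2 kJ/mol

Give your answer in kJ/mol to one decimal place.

(a) × 2 (scale by 2 for the 2 NO2(g)): (2)·(+33.2) = +66.4 kJ/mol
(b) reversed and × 3 (reverse to put N2O(g) on the reactant side; ×3 to match 3 N2O(g) in the target): (-3)·(+82.1) = -246.3 kJ/mol
(c) reversed (reverse to put H2O(l) on the reactant side): +285.8 kJ/mol
(d) × 2 (×2 to match 2 N2O4(g) in the target): (2)·(+9.2) = +18.4 kJ/mol
ΔH° = (2)·(+33.2) + (-3)·(+82.1) + (-1)·(-285.8) + (2)·(+9.2) = 124.3 kJ/mol

ΔH° = 124.3 kJ/mol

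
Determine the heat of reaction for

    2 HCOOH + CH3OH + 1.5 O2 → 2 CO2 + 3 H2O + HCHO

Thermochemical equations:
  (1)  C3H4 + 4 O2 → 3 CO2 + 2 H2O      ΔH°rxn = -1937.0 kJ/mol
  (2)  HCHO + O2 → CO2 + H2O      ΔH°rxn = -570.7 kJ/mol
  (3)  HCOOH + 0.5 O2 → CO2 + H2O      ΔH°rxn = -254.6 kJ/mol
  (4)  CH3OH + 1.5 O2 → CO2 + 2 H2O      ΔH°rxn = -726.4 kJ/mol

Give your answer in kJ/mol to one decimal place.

ΔH°rxn = -664.9 kJ/mol

(1): not needed (C3H4 appears nowhere else).
(2) reversed (HCHO must end up as a product): +570.7 kJ/mol
(3) × 2 (scale by 2 for the 2 HCOOH): (2)·(-254.6) = -509.2 kJ/mol
(4) as written (CH3OH already on the reactant side): -726.4 kJ/mol
ΔH°rxn = (-1)·(-570.7) + (2)·(-254.6) + (1)·(-726.4) = -664.9 kJ/mol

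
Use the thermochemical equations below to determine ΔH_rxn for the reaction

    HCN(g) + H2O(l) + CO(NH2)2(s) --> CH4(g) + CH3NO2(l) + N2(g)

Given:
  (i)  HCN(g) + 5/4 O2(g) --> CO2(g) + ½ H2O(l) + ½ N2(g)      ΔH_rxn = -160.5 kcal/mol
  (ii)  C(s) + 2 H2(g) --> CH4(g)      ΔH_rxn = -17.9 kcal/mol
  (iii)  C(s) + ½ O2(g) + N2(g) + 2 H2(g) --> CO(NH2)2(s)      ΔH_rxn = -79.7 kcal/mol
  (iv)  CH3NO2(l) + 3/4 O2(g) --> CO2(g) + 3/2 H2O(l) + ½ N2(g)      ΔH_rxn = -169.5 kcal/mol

ΔH_rxn = 70.8 kcal/mol

(i) as written (HCN(g) already on the reactant side): -160.5 kcal/mol
(ii) as written (CH4(g) already on the product side): -17.9 kcal/mol
(iii) reversed (CO(NH2)2(s) must end up as a reactant): +79.7 kcal/mol
(iv) reversed (reverse to put CH3NO2(l) on the product side): +169.5 kcal/mol
Combining the equations, ΔH_rxn = (1)·(-160.5) + (1)·(-17.9) + (-1)·(-79.7) + (-1)·(-169.5) = 70.8 kcal/mol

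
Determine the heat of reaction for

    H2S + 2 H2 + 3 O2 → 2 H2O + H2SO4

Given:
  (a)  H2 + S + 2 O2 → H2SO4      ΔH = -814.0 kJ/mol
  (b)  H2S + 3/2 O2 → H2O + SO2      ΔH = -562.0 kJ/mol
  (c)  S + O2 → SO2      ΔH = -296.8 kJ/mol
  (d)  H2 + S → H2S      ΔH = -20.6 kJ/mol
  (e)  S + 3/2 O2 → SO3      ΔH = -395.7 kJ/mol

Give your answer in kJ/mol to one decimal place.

ΔH = -1365.0 kJ/mol

(a) as written (H2SO4 already on the product side): -814.0 kJ/mol
(b) × 2 (×2 to match 2 H2O in the target): (2)·(-562.0) = -1124.0 kJ/mol
(c) reversed and × 2: (-2)·(-296.8) = +593.6 kJ/mol
(d) as written: -20.6 kJ/mol
(e): not needed (SO3 appears nowhere else).
ΔH = (1)·(-814.0) + (2)·(-562.0) + (-2)·(-296.8) + (1)·(-20.6) = -1365.0 kJ/mol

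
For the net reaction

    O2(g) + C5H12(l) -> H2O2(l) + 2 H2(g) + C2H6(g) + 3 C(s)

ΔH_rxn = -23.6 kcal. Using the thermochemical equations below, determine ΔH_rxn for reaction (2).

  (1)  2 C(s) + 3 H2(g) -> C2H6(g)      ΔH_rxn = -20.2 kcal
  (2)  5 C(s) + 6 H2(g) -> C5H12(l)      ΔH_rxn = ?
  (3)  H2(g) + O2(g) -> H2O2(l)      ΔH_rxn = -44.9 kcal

(1) as written: -20.2 kcal
(2) reversed: contributes −x
(3) as written: -44.9 kcal
-23.6 = (-20.2) + (-44.9) − x
x = (-23.6 − (-65.1)) / (-1) = -41.5 kcal

ΔH_rxn = -41.5 kcal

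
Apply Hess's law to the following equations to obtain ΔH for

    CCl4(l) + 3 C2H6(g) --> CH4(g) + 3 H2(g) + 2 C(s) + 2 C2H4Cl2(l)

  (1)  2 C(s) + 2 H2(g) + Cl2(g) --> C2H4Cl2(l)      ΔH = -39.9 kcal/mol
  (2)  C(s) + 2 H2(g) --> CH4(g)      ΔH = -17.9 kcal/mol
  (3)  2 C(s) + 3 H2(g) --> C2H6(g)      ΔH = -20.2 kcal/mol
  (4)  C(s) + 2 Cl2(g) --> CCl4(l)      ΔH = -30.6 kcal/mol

(1) × 2: (2)·(-39.9) = -79.8 kcal/mol
(2) as written: -17.9 kcal/mol
(3) reversed and × 3: (-3)·(-20.2) = +60.6 kcal/mol
(4) reversed: +30.6 kcal/mol
Summing the manipulated equations, ΔH = (-79.8) + (-17.9) + (+60.6) + (+30.6) = -6.5 kcal/mol

ΔH = -6.5 kcal/mol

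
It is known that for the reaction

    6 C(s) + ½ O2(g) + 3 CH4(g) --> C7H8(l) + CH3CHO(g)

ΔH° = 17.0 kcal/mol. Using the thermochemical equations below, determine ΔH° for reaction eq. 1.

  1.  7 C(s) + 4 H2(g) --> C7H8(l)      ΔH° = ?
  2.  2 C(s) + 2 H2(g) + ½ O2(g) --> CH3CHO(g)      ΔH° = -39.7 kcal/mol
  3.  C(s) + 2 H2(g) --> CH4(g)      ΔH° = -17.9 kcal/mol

ΔH° = 3.0 kcal/mol

eq. 1 as written (C7H8(l) already on the product side): contributes x
eq. 2 as written (CH3CHO(g) already on the product side): -39.7 kcal/mol
eq. 3 reversed and × 3 (CH4(g) must end up as a reactant; scale by 3 for the 3 CH4(g)): (-3)·(-17.9) = +53.7 kcal/mol
+17.0 = (-39.7) + (+53.7) + x
x = (+17.0 − (+14.0)) / (1) = 3.0 kcal/mol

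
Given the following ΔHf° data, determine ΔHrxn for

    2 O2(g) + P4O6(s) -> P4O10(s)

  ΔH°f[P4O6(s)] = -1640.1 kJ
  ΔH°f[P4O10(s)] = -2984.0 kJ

Products: 1·(-2984.0) = -2984.0
Reactants: 2·(+0.0) + 1·(-1640.1) = -1640.1
ΔHrxn = (-2984.0) − (-1640.1) = -1343.9 kJ

ΔHrxn = -1343.9 kJ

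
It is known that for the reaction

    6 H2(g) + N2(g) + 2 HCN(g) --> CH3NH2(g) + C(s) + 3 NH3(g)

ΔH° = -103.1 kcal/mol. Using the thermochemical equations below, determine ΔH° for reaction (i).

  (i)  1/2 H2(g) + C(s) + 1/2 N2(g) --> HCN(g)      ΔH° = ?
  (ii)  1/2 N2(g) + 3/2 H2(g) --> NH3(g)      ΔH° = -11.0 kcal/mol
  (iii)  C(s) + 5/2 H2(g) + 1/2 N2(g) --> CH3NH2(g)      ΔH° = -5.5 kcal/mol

(i) reversed and × 2: contributes −2·x
(ii) × 3: (3)·(-11.0) = -33.0 kcal/mol
(iii) as written: -5.5 kcal/mol
-103.1 = (-33.0) + (-5.5) − 2·x
x = (-103.1 − (-38.5)) / (-2) = 32.3 kcal/mol

ΔH° = 32.3 kcal/mol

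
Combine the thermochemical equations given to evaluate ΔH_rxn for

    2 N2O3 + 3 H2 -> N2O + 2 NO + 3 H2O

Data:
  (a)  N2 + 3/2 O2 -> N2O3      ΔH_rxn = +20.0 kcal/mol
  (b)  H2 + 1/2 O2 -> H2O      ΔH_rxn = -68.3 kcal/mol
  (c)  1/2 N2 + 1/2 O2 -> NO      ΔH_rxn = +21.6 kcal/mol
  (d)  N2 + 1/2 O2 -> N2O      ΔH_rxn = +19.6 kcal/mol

(a) reversed and × 2 (N2O3 must end up as a reactant; scale by 2 for the 2 N2O3): (-2)·(+20.0) = -40.0 kcal/mol
(b) × 3 (×3 to match 3 H2O in the target): (3)·(-68.3) = -204.9 kcal/mol
(c) × 2 (×2 to match 2 NO in the target): (2)·(+21.6) = +43.2 kcal/mol
(d) as written (N2O already on the product side): +19.6 kcal/mol
By Hess's law, ΔH_rxn = (-2)·(+20.0) + (3)·(-68.3) + (2)·(+21.6) + (1)·(+19.6) = -182.1 kcal/mol

ΔH_rxn = -182.1 kcal/mol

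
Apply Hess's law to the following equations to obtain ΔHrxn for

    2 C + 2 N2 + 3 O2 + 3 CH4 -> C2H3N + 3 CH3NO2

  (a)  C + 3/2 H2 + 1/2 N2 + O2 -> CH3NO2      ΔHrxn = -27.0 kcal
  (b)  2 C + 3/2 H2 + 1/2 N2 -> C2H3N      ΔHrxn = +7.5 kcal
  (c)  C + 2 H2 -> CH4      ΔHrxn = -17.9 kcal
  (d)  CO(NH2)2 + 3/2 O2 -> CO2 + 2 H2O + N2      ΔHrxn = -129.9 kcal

ΔHrxn = -19.8 kcal

(a) × 3: (3)·(-27.0) = -81.0 kcal
(b) as written: +7.5 kcal
(c) reversed and × 3: (-3)·(-17.9) = +53.7 kcal
(d): not needed.
ΔHrxn = (-81.0) + (+7.5) + (+53.7) = -19.8 kcal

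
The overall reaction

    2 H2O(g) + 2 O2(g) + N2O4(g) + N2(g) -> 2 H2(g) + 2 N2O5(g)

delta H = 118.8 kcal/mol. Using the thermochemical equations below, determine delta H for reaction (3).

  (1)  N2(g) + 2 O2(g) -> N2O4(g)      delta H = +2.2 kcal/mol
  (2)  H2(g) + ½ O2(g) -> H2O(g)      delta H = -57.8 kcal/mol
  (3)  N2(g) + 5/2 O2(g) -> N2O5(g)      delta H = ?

(1) reversed: -2.2 kcal/mol
(2) reversed and × 2: (-2)·(-57.8) = +115.6 kcal/mol
(3) × 2: contributes 2·x
+118.8 = (-2.2) + (+115.6) + 2·x
x = (+118.8 − (+113.4)) / (2) = 2.7 kcal/mol

delta H = 2.7 kcal/mol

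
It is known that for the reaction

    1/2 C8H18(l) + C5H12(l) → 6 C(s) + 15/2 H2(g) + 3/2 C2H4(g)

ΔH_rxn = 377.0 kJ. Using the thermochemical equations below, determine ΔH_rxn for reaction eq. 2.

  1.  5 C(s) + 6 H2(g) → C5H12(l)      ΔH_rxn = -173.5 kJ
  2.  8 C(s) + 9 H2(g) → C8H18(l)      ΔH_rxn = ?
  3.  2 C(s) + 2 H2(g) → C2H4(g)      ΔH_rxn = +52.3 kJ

eq. 1 reversed (reverse to put C5H12(l) on the reactant side): +173.5 kJ
eq. 2 reversed and × 1/2 (reverse to put C8H18(l) on the reactant side; ×1/2 to match 1/2 C8H18(l) in the target): contributes −1/2·x
eq. 3 × 3/2 (×3/2 to match 3/2 C2H4(g) in the target): (3/2)·(+52.3) = +78.45 kJ
+377.0 = (+173.5) + (+78.45) − 1/2·x
x = (+377.0 − (+251.95)) / (-1/2) = -250.1 kJ

ΔH_rxn = -250.1 kJ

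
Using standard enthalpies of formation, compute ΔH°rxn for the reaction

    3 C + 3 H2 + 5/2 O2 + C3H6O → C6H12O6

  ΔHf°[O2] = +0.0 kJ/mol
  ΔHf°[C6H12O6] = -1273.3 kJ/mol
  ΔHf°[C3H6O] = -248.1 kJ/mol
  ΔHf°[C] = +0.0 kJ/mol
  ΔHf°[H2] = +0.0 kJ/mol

ΔH°rxn = -1025.2 kJ/mol

Products: 1·(-1273.3) = -1273.3
Reactants: 3·(+0.0) + 3·(+0.0) + 5/2·(+0.0) + 1·(-248.1) = -248.1
ΔH°rxn = (-1273.3) − (-248.1) = -1025.2 kJ/mol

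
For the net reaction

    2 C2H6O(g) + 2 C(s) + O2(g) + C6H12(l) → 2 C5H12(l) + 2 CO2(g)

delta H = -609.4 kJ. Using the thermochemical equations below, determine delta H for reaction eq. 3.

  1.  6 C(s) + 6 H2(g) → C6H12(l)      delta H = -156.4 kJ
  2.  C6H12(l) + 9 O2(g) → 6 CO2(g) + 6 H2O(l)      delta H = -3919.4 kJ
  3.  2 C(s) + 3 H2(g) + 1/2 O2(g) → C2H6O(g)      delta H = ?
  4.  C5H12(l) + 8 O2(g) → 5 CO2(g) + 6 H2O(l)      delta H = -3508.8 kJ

delta H = -184.1 kJ

eq. 1 as written: -156.4 kJ
eq. 2 × 2: (2)·(-3919.4) = -7838.8 kJ
eq. 3 reversed and × 2 (C2H6O(g) must end up as a reactant; scale by 2 for the 2 C2H6O(g)): contributes −2·x
eq. 4 reversed and × 2 (reverse to put C5H12(l) on the product side; ×2 to match 2 C5H12(l) in the target): (-2)·(-3508.8) = +7017.6 kJ
-609.4 = (-156.4) + (-7838.8) + (+7017.6) − 2·x
x = (-609.4 − (-977.6)) / (-2) = -184.1 kJ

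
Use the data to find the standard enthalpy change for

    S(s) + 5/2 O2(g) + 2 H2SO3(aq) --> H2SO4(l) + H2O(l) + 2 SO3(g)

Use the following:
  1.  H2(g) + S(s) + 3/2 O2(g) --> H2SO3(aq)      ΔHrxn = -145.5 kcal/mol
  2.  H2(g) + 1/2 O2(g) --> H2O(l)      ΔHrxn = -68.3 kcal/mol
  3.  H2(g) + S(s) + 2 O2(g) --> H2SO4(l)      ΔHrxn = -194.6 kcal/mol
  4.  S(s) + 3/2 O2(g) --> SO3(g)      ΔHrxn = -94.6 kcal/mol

eq. 1 reversed and × 2 (H2SO3(aq) must end up as a reactant; scale by 2 for the 2 H2SO3(aq)): (-2)·(-145.5) = +291.0 kcal/mol
eq. 2 as written (H2O(l) already on the product side): -68.3 kcal/mol
eq. 3 as written (H2SO4(l) already on the product side): -194.6 kcal/mol
eq. 4 × 2 (scale by 2 for the 2 SO3(g)): (2)·(-94.6) = -189.2 kcal/mol
ΔHrxn = (-2)·(-145.5) + (1)·(-68.3) + (1)·(-194.6) + (2)·(-94.6) = -161.1 kcal/mol

ΔHrxn = -161.1 kcal/mol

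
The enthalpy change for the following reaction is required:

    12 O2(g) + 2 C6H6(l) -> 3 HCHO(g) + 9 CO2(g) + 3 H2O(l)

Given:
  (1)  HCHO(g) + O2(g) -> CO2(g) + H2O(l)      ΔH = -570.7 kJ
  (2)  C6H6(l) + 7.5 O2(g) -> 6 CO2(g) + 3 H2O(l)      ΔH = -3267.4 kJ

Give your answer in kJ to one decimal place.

(1) reversed and × 3 (reverse to put HCHO(g) on the product side; scale by 3 for the 3 HCHO(g)): (-3)·(-570.7) = +1712.1 kJ
(2) × 2 (×2 to match 2 C6H6(l) in the target): (2)·(-3267.4) = -6534.8 kJ
Since enthalpy is a state function, ΔH = (+1712.1) + (-6534.8) = -4822.7 kJ

ΔH = -4822.7 kJ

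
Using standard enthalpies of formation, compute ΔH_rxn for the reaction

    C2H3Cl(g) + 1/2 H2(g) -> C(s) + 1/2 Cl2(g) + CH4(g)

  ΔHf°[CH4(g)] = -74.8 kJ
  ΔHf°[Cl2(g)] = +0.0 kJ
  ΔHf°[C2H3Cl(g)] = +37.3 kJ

ΔH_rxn = -112.1 kJ

Products: 1·(+0.0) + 1/2·(+0.0) + 1·(-74.8) = -74.8
Reactants: 1·(+37.3) + 1/2·(+0.0) = +37.3
ΔH_rxn = (-74.8) − (+37.3) = -112.1 kJ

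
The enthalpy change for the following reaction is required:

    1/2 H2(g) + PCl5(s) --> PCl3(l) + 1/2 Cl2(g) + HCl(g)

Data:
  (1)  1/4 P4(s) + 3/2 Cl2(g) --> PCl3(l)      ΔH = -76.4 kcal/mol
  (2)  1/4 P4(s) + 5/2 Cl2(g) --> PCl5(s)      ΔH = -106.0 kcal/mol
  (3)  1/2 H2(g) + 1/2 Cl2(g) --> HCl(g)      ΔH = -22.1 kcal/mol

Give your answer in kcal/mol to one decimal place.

ΔH = 7.5 kcal/mol

(1) as written: -76.4 kcal/mol
(2) reversed: +106.0 kcal/mol
(3) as written: -22.1 kcal/mol
Combining the equations, ΔH = (-76.4) + (+106.0) + (-22.1) = 7.5 kcal/mol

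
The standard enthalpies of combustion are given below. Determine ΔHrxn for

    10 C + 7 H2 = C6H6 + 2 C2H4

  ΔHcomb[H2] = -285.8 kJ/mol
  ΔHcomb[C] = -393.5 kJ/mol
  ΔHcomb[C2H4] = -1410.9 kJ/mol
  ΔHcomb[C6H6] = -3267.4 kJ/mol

ΔHrxn = 153.6 kJ/mol

Using ΔH = Σ nΔHc°(reactants) − Σ nΔHc°(products):
= [10·(-393.5) + 7·(-285.8)] − [1·(-3267.4) + 2·(-1410.9)]
= 153.6 kJ/mol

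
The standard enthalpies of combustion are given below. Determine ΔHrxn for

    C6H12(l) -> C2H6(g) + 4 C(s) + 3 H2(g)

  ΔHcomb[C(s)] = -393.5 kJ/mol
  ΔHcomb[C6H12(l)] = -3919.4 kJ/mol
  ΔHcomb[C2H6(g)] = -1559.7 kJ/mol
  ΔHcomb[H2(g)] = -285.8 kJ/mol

Using ΔH = Σ nΔHc°(reactants) − Σ nΔHc°(products):
= [1·(-3919.4)] − [1·(-1559.7) + 4·(-393.5) + 3·(-285.8)]
= 71.7 kJ/mol

ΔHrxn = 71.7 kJ/mol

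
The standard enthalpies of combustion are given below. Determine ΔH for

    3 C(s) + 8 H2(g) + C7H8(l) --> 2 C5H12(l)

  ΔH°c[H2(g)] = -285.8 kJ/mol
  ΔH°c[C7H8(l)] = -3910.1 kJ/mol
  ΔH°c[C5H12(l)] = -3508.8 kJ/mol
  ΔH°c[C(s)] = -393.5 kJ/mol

With combustion enthalpies, reactants minus products:
= [3·(-393.5) + 8·(-285.8) + 1·(-3910.1)] − [2·(-3508.8)]
= -359.4 kJ/mol

ΔH = -359.4 kJ/mol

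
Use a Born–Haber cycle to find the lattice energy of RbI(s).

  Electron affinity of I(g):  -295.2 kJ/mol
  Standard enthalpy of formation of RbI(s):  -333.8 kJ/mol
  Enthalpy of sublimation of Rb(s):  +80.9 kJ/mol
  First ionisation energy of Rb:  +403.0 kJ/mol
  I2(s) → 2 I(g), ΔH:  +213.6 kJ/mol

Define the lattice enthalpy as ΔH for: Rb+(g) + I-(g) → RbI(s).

U = -629.3 kJ/mol

ΔHf° = 1·ΔHsub + 1·(ΣIE) + 1/2·D(I2) + 1·EA + U
-333.8 = 1·(+80.9) + 1·(+403.0) + 1/2·(+213.6) + 1·(-295.2) + U
U = -333.8 − (+295.5) = -629.3 kJ/mol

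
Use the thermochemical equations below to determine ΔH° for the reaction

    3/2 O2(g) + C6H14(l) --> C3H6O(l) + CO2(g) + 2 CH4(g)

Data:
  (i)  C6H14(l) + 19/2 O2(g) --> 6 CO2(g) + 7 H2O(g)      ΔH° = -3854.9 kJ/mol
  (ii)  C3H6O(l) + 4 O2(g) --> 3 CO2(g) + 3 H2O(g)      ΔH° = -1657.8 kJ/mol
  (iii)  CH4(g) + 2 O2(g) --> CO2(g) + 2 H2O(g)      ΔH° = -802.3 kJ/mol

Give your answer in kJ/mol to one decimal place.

ΔH° = -592.5 kJ/mol

(i) as written (C6H14(l) already on the reactant side): -3854.9 kJ/mol
(ii) reversed (reverse to put C3H6O(l) on the product side): +1657.8 kJ/mol
(iii) reversed and × 2 (reverse to put CH4(g) on the product side; scale by 2 for the 2 CH4(g)): (-2)·(-802.3) = +1604.6 kJ/mol
By Hess's law, ΔH° = (1)·(-3854.9) + (-1)·(-1657.8) + (-2)·(-802.3) = -592.5 kJ/mol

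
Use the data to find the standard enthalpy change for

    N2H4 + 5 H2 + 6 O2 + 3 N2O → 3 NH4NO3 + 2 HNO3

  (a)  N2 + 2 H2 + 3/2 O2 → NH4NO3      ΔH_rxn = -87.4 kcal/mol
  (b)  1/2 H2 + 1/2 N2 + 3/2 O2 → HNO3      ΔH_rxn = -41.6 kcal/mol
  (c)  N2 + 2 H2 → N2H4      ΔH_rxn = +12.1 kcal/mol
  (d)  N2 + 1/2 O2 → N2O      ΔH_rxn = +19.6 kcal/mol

(a) × 3: (3)·(-87.4) = -262.2 kcal/mol
(b) × 2: (2)·(-41.6) = -83.2 kcal/mol
(c) reversed: -12.1 kcal/mol
(d) reversed and × 3: (-3)·(+19.6) = -58.8 kcal/mol
Since enthalpy is a state function, ΔH_rxn = (3)·(-87.4) + (2)·(-41.6) + (-1)·(+12.1) + (-3)·(+19.6) = -416.3 kcal/mol

ΔH_rxn = -416.3 kcal/mol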